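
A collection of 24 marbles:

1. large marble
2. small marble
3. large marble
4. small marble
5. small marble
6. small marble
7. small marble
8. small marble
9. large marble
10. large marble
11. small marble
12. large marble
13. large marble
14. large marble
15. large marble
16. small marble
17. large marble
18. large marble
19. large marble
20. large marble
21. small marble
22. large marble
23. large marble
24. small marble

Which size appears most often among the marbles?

Counts by size: large 14, small 10.
The maximum is 14, held uniquely by large.

large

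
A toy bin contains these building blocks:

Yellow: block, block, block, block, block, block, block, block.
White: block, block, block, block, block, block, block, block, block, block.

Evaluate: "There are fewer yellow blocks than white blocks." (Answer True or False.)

There are 8 yellow blocks.
There are 10 white blocks.
The claim requires 8 < 10, which holds.

True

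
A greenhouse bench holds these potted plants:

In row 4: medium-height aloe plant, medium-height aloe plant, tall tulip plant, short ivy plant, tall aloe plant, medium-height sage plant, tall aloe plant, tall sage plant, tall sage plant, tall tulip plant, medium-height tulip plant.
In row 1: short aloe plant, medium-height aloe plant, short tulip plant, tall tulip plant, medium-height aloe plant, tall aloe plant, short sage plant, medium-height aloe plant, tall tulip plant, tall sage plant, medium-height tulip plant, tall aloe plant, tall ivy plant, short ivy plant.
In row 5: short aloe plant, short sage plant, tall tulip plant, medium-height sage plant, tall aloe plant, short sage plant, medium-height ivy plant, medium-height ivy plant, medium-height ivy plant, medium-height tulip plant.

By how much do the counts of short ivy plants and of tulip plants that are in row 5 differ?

short ivy plants: 2. tulip plants in row 5: 2.
|2 − 2| = 2 − 2 = 0.

0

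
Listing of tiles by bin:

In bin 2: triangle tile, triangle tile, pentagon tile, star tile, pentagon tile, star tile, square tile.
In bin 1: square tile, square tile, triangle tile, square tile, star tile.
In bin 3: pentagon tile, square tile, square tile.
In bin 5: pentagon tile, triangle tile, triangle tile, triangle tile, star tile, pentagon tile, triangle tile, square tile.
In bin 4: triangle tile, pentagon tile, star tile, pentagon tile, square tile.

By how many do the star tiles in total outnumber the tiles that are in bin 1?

star tiles: 5.
tiles in bin 1: 5.
5 − 5 = 0.

0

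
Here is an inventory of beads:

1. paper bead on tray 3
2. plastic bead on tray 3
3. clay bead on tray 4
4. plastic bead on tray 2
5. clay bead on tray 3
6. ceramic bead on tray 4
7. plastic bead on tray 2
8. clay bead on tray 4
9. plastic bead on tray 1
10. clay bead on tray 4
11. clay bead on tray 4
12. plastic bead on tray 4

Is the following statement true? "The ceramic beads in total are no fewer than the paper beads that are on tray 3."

True

There is 1 ceramic bead.
There is 1 paper bead on tray 3.
The claim requires 1 ≥ 1, which holds.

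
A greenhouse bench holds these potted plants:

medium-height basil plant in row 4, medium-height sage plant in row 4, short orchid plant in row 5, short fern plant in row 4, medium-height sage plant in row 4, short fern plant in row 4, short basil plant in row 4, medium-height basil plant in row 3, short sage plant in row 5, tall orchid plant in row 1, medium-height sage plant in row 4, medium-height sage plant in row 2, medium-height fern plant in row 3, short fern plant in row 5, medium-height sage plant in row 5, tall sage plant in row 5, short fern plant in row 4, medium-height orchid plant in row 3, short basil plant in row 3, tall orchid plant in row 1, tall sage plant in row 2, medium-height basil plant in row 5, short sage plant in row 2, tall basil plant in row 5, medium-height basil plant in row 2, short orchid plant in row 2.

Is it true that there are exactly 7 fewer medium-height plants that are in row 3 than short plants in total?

|medium-height plants in row 3| = 3.
|short plants| = 10.
The claim requires 10 − 3 (= 7) to equal 7, which holds.

True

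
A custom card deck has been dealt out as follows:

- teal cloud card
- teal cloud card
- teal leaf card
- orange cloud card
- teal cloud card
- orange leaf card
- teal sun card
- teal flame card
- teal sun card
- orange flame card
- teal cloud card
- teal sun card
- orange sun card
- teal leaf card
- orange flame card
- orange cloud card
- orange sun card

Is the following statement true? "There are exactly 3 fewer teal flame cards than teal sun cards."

There is 1 teal flame card.
There are 3 teal sun cards.
The claim requires 3 − 1 (= 2) to equal 3, which does not hold.

False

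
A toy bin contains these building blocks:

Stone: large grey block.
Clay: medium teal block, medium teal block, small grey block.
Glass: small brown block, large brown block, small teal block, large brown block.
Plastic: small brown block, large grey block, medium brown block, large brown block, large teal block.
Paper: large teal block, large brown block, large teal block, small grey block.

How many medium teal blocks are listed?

2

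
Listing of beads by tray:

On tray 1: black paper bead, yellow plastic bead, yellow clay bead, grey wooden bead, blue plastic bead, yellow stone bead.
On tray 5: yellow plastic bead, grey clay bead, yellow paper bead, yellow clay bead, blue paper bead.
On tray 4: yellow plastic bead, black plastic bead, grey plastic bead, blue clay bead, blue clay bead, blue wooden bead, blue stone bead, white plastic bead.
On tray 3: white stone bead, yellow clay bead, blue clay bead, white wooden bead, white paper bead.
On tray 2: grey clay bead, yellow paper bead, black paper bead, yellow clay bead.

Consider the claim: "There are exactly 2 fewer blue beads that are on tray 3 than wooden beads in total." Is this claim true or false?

blue beads on tray 3: 1.
wooden beads: 3.
The claim requires 3 − 1 (= 2) to equal 2, which holds.

True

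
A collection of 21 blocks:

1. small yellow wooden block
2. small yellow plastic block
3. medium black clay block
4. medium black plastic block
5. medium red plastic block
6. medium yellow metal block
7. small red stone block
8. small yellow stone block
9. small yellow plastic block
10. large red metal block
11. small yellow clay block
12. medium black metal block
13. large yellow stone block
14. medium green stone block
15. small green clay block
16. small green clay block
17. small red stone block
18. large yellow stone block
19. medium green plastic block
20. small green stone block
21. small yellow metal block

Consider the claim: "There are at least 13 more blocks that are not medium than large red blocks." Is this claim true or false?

True

blocks that are not medium: 14.
large red blocks: 1.
The claim requires 14 − 1 = 13 ≥ 13, which holds.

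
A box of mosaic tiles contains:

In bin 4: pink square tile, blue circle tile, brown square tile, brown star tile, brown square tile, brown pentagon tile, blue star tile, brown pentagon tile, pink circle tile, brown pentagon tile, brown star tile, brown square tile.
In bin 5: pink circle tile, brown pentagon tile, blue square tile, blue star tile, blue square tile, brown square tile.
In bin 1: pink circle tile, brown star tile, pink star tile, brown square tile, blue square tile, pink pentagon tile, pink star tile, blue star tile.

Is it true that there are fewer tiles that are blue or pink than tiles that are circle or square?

|tiles that are blue or pink| = 14.
|tiles that are circle or square| = 13.
The claim requires 14 < 13, which does not hold.

False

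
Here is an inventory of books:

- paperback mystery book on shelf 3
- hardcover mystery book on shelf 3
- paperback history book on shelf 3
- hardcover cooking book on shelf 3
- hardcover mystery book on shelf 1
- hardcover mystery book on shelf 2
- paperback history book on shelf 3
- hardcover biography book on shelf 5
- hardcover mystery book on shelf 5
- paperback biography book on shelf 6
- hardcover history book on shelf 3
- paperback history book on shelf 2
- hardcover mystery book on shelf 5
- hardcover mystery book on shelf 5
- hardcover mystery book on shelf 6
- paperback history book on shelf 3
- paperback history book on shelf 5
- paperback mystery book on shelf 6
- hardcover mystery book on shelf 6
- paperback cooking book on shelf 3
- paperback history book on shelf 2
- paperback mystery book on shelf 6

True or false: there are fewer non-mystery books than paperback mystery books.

There are 11 non-mystery books.
There are 3 paperback mystery books.
The claim requires 11 < 3, which does not hold.

False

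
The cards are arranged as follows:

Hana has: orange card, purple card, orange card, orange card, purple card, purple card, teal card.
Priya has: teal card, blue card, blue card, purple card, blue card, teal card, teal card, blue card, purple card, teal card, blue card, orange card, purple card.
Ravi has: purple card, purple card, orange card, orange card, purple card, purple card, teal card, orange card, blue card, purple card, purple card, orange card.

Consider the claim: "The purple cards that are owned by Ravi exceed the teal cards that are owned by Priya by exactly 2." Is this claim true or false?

purple cards owned by Ravi: 6.
teal cards owned by Priya: 4.
The claim requires 6 − 4 (= 2) to equal 2, which holds.

True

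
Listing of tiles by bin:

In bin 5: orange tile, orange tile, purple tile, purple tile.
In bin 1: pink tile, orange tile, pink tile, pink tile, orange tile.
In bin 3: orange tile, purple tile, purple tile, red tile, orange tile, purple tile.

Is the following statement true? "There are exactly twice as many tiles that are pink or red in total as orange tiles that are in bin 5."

True

tiles that are pink or red: 4.
orange tiles in bin 5: 2.
The claim requires 4 = 2 × 2 = 4, which holds.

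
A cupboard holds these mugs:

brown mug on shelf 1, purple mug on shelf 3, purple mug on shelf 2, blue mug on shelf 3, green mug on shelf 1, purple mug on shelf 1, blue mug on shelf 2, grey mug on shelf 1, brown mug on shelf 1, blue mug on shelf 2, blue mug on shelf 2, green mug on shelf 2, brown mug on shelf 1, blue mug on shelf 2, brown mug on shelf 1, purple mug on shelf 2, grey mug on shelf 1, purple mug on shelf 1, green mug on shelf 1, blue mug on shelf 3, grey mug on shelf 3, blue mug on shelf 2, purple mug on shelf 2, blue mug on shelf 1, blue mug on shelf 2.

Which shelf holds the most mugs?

Counts by shelf: shelf 1→11, shelf 2→10, shelf 3→4.
The maximum is 11, held uniquely by shelf 1.

shelf 1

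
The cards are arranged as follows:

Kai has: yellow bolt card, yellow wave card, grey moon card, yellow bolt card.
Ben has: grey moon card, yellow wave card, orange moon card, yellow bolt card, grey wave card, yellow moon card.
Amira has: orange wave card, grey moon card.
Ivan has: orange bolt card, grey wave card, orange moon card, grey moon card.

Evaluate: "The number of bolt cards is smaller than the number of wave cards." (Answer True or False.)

True

There are 4 bolt cards.
There are 5 wave cards.
The claim requires 4 < 5, which holds.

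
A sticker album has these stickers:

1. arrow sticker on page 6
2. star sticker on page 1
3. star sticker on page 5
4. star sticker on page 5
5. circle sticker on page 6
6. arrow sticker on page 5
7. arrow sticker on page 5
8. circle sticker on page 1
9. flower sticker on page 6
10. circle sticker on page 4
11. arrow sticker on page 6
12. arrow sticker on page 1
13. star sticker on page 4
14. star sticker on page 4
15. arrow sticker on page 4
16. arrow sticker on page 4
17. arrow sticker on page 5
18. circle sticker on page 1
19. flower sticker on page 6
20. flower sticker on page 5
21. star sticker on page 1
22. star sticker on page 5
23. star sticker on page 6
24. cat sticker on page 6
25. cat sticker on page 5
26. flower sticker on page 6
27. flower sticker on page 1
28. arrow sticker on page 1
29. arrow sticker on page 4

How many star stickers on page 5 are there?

3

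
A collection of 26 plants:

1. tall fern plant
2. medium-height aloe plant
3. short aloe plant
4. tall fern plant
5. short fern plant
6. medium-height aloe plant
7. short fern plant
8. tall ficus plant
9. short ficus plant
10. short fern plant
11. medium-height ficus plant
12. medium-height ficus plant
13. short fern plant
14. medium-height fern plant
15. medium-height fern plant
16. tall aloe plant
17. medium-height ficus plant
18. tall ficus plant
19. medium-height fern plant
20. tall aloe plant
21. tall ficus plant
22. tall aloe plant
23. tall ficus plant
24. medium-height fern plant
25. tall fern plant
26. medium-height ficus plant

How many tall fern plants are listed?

3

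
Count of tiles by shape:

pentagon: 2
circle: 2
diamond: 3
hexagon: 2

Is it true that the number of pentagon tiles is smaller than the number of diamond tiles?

True

|pentagon tiles| = 2.
|diamond tiles| = 3.
The claim requires 2 < 3, which holds.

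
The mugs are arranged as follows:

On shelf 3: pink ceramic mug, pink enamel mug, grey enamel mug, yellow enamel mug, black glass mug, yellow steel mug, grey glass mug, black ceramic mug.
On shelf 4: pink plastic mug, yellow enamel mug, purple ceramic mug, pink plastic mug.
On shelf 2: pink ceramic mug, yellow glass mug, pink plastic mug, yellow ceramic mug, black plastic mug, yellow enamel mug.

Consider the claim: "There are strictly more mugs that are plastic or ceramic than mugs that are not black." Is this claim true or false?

False

There are 9 mugs that are plastic or ceramic.
There are 15 mugs that are not black.
The claim requires 9 > 15, which does not hold.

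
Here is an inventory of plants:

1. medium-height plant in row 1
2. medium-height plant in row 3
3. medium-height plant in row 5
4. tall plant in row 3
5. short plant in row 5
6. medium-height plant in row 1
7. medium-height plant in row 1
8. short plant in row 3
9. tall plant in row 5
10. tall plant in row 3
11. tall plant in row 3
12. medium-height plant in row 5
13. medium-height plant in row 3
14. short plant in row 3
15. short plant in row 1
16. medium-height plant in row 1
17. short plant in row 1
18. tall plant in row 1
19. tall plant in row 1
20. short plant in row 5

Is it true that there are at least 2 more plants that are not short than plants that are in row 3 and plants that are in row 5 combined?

True

plants that are not short: 14.
plants in row 3: 7; plants in row 5: 5; combined: 7 + 5 = 12.
The claim requires 14 − 12 = 2 ≥ 2, which holds.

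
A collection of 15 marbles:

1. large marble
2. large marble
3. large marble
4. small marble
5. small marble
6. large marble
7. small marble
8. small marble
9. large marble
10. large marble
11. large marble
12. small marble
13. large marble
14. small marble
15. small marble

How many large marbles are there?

8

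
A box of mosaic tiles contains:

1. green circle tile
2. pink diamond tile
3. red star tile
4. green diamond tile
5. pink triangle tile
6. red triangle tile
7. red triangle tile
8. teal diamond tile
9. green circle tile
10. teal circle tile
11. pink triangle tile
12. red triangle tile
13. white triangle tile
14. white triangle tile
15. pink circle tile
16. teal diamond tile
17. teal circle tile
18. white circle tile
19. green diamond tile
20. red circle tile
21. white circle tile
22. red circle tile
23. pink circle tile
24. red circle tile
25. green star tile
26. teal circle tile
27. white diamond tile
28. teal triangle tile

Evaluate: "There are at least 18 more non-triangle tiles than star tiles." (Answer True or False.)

There are 20 non-triangle tiles.
There are 2 star tiles.
The claim requires 20 − 2 = 18 ≥ 18, which holds.

True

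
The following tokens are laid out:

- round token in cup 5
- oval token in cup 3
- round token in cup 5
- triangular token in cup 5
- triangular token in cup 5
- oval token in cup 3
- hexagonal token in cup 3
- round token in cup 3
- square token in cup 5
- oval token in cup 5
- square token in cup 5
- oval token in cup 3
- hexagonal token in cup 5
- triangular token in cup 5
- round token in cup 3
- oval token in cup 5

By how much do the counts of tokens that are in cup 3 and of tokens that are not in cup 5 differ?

tokens in cup 3: 6. tokens that are not in cup 5: 6.
|6 − 6| = 6 − 6 = 0.

0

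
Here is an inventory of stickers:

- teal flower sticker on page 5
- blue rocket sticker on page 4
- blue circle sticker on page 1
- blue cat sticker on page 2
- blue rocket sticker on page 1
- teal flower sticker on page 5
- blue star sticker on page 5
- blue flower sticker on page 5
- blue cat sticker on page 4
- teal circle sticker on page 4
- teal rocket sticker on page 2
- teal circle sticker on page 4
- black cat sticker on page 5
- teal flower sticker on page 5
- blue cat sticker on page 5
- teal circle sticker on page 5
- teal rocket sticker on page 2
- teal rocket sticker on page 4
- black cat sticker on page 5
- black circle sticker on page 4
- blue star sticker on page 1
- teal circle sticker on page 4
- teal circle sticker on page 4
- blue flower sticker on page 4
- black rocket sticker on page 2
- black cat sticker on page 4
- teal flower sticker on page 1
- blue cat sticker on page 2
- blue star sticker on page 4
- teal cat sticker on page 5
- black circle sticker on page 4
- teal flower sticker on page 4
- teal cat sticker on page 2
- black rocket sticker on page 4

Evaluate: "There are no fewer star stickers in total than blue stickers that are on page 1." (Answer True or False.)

star stickers: 3.
blue stickers on page 1: 3.
The claim requires 3 ≥ 3, which holds.

True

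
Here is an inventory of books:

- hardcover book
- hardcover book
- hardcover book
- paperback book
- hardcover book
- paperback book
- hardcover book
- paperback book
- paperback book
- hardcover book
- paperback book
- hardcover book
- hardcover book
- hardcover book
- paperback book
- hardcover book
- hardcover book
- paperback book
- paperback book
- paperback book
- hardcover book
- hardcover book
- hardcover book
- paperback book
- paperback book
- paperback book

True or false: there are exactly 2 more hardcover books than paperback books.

hardcover books: 14.
paperback books: 12.
The claim requires 14 − 12 (= 2) to equal 2, which holds.

True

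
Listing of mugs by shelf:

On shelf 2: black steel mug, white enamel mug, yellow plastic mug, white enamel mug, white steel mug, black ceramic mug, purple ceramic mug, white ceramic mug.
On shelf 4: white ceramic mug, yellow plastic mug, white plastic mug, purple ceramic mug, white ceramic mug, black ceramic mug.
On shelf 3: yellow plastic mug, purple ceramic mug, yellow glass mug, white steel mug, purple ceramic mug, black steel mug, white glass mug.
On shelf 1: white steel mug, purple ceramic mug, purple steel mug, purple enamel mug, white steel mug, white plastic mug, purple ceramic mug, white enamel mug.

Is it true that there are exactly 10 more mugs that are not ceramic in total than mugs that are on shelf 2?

True

mugs that are not ceramic: 18.
mugs on shelf 2: 8.
The claim requires 18 − 8 (= 10) to equal 10, which holds.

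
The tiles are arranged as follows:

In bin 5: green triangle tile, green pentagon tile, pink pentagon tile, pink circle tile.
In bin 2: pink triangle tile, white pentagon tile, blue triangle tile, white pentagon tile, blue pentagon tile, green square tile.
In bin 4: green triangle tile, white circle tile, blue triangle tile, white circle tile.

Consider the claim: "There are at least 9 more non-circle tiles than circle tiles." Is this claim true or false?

False

There are 11 non-circle tiles.
There are 3 circle tiles.
The claim requires 11 − 3 = 8 ≥ 9, which does not hold.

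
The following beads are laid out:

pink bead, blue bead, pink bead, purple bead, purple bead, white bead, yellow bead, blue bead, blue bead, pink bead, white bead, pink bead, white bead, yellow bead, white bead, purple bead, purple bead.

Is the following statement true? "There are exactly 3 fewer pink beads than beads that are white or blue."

|pink beads| = 4.
|beads that are white or blue| = 7.
The claim requires 7 − 4 (= 3) to equal 3, which holds.

True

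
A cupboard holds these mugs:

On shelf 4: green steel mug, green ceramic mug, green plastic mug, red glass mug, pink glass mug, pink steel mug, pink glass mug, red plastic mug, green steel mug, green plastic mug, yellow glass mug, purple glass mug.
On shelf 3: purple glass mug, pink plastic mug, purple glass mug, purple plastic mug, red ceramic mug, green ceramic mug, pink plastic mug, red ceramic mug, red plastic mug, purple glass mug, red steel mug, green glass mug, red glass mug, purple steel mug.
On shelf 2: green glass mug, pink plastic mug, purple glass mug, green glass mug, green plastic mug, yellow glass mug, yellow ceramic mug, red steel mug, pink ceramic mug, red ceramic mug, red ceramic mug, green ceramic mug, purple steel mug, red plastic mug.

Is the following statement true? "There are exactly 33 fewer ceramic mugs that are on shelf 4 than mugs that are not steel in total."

False

There is 1 ceramic mug on shelf 4.
There are 33 mugs that are not steel.
The claim requires 33 − 1 (= 32) to equal 33, which does not hold.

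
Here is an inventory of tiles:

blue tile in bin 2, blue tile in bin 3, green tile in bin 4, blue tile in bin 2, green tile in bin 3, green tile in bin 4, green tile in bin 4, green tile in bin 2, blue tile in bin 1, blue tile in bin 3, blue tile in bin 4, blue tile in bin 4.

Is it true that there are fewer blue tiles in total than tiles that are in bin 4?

False

blue tiles: 7.
tiles in bin 4: 5.
The claim requires 7 < 5, which does not hold.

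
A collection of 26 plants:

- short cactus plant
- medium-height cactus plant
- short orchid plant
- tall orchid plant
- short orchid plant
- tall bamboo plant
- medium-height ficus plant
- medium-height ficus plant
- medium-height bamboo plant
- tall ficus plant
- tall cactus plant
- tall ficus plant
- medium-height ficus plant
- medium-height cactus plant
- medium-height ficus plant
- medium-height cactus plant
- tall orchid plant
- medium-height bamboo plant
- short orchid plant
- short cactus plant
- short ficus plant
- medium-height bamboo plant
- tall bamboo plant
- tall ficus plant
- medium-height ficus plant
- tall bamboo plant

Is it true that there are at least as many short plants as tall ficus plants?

There are 6 short plants.
There are 3 tall ficus plants.
The claim requires 6 ≥ 3, which holds.

True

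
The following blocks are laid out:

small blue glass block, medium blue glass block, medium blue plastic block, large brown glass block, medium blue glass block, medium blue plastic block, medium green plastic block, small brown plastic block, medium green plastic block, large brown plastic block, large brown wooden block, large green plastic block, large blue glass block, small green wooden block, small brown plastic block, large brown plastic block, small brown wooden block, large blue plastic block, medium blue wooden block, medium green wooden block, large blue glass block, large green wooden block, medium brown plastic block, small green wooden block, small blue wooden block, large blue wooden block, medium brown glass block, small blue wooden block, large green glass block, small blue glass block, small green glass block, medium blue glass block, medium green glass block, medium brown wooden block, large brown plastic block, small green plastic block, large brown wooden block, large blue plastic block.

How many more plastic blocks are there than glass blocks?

plastic blocks: 14.
glass blocks: 12.
14 − 12 = 2.

2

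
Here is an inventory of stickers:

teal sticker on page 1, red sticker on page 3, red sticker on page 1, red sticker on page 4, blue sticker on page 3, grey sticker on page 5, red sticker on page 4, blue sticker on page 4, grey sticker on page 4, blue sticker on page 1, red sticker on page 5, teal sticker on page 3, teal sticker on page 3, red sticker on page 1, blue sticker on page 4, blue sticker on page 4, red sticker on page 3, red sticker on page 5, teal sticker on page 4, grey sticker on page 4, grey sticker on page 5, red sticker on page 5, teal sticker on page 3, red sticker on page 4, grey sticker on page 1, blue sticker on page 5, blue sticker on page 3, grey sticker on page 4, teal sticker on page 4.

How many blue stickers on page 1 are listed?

1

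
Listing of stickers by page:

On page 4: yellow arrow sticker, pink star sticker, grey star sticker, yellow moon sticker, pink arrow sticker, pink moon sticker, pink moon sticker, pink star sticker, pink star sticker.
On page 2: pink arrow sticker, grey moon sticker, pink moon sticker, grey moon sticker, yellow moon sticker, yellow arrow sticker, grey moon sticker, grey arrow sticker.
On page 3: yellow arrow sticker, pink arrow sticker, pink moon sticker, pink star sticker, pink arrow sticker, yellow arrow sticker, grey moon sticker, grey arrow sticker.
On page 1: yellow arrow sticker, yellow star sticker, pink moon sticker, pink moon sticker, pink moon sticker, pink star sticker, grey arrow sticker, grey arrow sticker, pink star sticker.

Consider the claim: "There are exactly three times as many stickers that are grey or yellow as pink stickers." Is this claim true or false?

False

stickers that are grey or yellow: 17.
pink stickers: 17.
The claim requires 17 = 3 × 17 = 51, which does not hold.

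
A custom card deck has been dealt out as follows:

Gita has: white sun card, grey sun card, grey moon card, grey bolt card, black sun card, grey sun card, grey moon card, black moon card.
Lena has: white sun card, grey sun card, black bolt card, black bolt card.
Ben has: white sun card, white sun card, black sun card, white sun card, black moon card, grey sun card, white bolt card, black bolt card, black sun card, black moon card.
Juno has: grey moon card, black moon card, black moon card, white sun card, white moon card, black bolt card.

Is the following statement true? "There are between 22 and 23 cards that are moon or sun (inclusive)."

cards that are moon or sun: 22.
The claim requires 22 ≤ 22 ≤ 23, which holds.

True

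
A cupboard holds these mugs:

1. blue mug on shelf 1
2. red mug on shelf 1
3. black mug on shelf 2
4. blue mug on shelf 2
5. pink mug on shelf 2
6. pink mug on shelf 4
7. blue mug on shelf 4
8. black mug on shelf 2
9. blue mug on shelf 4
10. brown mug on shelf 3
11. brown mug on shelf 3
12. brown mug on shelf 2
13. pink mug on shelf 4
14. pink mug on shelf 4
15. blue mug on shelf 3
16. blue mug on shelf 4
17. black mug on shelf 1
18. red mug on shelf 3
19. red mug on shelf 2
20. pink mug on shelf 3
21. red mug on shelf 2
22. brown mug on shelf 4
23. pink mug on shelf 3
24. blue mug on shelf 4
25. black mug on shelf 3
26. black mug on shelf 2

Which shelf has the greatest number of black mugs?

shelf 2

Counts by shelf (restricted to black mugs): shelf 2→3, shelf 1→1, shelf 3→1, shelf 4→0.
The maximum is 3, held uniquely by shelf 2.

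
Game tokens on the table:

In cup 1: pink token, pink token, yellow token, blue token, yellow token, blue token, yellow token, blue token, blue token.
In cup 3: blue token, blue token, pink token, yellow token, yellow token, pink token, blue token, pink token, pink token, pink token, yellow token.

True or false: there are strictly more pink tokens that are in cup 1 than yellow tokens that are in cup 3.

False

pink tokens in cup 1: 2.
yellow tokens in cup 3: 3.
The claim requires 2 > 3, which does not hold.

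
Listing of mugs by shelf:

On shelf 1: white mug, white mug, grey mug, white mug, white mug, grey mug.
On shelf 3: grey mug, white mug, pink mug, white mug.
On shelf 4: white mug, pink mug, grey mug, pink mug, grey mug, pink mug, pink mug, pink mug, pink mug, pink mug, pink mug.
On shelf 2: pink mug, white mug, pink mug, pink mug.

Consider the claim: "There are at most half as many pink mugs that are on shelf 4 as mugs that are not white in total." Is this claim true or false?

True

There are 8 pink mugs on shelf 4.
There are 17 mugs that are not white.
The claim requires 2 × 8 = 16 ≤ 17, which holds.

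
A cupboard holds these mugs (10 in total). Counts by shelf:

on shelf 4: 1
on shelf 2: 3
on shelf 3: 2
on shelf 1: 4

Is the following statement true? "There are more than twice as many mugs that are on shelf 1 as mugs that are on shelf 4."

True

There are 4 mugs on shelf 1.
There is 1 mug on shelf 4.
The claim requires 4 > 2 × 1 = 2, which holds.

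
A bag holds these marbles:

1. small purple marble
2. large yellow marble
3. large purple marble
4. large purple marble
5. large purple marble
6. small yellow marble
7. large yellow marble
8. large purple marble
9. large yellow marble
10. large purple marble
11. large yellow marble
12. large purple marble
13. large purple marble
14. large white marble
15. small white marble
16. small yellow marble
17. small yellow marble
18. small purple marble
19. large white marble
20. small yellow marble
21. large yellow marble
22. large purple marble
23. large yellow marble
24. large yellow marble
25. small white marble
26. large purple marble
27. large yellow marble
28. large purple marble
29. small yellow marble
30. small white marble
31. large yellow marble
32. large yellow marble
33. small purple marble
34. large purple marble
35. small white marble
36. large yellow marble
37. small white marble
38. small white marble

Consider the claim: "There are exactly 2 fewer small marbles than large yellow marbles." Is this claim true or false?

False

small marbles: 14.
large yellow marbles: 11.
The claim requires 11 − 14 (= -3) to equal 2, which does not hold.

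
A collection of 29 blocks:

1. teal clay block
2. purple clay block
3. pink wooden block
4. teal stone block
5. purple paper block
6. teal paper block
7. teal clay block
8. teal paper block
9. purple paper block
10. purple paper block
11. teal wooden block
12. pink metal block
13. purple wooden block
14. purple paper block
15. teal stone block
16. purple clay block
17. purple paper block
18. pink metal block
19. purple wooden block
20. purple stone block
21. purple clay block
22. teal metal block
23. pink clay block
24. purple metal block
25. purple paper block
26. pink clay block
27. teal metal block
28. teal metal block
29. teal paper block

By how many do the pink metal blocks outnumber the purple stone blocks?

pink metal blocks: 2.
purple stone blocks: 1.
2 − 1 = 1.

1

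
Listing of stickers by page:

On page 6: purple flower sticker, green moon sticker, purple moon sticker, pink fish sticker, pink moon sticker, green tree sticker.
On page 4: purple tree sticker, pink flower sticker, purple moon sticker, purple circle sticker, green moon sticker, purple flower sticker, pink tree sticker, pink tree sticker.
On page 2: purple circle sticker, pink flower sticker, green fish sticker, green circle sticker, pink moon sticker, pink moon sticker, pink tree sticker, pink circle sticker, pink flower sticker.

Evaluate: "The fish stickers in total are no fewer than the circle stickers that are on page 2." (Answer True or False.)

fish stickers: 2.
circle stickers on page 2: 3.
The claim requires 2 ≥ 3, which does not hold.

False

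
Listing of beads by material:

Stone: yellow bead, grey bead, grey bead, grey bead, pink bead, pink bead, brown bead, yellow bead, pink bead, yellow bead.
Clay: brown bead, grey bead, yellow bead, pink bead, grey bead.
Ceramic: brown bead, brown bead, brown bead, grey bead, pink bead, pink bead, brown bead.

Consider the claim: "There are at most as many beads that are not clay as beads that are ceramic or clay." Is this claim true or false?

False

|beads that are not clay| = 17.
|beads that are ceramic or clay| = 12.
The claim requires 17 ≤ 12, which does not hold.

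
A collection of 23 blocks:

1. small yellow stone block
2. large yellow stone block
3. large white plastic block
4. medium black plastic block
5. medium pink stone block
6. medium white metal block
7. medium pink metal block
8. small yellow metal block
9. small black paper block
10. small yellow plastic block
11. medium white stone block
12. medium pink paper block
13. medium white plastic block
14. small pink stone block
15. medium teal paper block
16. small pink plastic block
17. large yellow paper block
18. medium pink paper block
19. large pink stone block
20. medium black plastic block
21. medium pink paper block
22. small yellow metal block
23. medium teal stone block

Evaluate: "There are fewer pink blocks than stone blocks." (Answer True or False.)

False

pink blocks: 8.
stone blocks: 7.
The claim requires 8 < 7, which does not hold.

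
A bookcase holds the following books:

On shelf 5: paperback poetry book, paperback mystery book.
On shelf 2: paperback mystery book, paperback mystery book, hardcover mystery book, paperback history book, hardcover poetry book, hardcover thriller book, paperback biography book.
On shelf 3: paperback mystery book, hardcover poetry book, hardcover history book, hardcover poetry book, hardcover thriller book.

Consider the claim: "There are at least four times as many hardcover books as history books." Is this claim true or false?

False

hardcover books: 7.
history books: 2.
The claim requires 7 ≥ 4 × 2 = 8, which does not hold.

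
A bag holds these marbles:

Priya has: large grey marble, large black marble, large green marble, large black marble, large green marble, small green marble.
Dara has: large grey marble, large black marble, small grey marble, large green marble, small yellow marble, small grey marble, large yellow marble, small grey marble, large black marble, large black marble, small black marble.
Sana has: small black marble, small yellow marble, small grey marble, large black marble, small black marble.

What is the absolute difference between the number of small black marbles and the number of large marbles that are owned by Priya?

2

small black marbles: 3. large marbles owned by Priya: 5.
|3 − 5| = 5 − 3 = 2.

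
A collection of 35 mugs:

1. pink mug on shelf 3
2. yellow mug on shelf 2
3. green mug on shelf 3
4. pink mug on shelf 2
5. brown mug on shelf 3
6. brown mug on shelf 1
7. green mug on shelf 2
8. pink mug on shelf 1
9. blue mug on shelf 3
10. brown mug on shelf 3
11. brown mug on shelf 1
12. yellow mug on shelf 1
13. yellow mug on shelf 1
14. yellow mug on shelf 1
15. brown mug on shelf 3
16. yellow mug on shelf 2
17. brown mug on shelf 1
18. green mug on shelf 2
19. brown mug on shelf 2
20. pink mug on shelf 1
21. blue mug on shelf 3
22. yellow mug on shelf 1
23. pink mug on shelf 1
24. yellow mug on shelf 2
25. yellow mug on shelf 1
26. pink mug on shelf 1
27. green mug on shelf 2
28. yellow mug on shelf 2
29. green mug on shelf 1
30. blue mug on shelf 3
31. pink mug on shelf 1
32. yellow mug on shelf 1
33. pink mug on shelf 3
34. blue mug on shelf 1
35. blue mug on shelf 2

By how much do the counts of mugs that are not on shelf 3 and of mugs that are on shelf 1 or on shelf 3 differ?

mugs that are not on shelf 3: 26. mugs on shelf 1 or on shelf 3: 25.
|26 − 25| = 26 − 25 = 1.

1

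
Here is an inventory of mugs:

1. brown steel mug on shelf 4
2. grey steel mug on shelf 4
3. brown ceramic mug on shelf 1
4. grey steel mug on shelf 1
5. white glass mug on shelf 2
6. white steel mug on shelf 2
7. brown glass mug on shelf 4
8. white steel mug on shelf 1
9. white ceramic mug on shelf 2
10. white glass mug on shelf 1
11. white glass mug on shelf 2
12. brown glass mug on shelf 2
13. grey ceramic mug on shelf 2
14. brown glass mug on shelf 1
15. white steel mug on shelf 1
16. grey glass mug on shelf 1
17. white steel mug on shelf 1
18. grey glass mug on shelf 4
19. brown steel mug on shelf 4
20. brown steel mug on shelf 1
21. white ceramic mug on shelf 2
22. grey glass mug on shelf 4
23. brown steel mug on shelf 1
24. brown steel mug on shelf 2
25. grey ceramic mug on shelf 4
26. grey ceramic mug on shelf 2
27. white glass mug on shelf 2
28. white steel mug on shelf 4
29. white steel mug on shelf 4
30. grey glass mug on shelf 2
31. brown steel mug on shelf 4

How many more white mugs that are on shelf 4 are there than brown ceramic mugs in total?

white mugs on shelf 4: 2.
brown ceramic mugs: 1.
2 − 1 = 1.

1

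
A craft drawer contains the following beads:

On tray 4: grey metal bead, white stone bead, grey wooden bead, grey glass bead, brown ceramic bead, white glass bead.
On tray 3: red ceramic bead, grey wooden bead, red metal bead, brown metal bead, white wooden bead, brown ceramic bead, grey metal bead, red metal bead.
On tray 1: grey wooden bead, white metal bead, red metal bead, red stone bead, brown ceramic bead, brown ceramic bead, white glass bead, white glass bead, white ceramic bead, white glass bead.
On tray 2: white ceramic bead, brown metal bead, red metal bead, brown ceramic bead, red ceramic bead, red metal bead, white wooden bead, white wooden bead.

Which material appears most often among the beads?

metal

Counts by material: metal 10, ceramic 9, wooden 6, glass 5, stone 2.
The maximum is 10, held uniquely by metal.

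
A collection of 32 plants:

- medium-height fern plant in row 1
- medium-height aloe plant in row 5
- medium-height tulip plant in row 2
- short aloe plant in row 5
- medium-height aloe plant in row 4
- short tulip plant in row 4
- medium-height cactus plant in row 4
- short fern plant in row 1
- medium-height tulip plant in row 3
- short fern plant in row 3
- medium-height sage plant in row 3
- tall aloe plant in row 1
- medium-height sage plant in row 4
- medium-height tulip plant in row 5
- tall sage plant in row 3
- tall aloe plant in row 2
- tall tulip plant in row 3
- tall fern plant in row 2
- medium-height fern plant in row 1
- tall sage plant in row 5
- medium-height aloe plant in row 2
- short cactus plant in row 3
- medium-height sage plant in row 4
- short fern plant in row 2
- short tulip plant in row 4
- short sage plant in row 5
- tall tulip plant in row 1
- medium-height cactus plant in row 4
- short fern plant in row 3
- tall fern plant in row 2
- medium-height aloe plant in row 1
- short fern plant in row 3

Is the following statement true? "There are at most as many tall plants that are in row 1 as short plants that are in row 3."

tall plants in row 1: 2.
short plants in row 3: 4.
The claim requires 2 ≤ 4, which holds.

True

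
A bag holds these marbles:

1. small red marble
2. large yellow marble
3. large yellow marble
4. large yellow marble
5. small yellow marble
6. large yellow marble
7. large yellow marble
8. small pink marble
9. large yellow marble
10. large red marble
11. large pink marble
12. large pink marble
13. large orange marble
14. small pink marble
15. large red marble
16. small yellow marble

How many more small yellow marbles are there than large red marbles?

0

small yellow marbles: 2.
large red marbles: 2.
2 − 2 = 0.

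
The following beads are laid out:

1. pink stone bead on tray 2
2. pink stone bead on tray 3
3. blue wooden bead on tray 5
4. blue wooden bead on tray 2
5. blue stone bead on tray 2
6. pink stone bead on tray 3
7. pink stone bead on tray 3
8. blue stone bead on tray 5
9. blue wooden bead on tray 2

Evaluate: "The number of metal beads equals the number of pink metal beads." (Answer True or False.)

metal beads: 0.
pink metal beads: 0.
The claim requires 0 = 0, which holds.

True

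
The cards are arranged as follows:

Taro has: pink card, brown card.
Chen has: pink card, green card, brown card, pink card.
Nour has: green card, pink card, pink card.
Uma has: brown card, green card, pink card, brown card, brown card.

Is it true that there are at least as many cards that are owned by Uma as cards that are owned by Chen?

True

cards owned by Uma: 5.
cards owned by Chen: 4.
The claim requires 5 ≥ 4, which holds.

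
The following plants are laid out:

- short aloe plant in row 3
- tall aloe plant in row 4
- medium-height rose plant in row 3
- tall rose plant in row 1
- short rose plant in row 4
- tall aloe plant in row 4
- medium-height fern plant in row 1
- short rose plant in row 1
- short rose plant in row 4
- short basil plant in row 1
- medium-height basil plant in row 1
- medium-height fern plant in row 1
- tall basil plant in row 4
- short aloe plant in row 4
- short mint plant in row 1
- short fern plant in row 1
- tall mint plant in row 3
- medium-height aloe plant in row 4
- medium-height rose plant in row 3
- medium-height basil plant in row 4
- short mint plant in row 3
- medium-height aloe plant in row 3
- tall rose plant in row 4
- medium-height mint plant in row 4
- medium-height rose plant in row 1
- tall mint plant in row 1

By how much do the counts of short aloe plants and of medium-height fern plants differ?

short aloe plants: 2. medium-height fern plants: 2.
|2 − 2| = 2 − 2 = 0.

0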